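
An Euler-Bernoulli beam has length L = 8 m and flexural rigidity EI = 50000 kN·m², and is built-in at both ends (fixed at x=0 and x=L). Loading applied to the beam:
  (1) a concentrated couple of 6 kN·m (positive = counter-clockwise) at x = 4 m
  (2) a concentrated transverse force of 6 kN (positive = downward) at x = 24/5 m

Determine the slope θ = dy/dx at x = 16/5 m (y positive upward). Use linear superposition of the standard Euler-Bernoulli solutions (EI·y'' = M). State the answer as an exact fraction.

Load 1 — applied couple M₀=6 kN·m at a=4 m (b=L-a=4):
  θ_1 = (R_Ax²/2 - M_Ax)/EI  [x≤a] with R_A=9/8, M_A=3/2 = ((9/8)·(16/5)²/2 - (3/2)·(16/5))/50000 = 3/156250 rad
Load 2 — point force P=6 kN at a=24/5 m (b=L-a=16/5):
  θ_2 = -Pb²x(2aL-(3a+b)x)/(2L³EI)  [x≤a] = -6·(16/5)²·(16/5)·(2·(24/5)·8-(3·(24/5)+(16/5))·(16/5))/(2·8³·50000) = -768/9765625 rad
Superposition: θ = Σ θ_i = -1161/19531250 rad ≈ -0.000059 rad

θ(16/5) = -1161/19531250 rad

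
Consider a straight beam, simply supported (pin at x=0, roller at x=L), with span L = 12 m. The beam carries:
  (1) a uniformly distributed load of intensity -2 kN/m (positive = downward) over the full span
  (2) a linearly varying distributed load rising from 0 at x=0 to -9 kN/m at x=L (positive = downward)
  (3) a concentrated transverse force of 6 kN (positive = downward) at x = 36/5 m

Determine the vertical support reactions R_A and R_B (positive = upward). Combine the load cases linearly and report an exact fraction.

Load 1 — uniform load w=-2 kN/m over full span:
  R_A = wL/2 = (-2)·12/2 = -12 kN
  R_B = wL/2 = (-2)·12/2 = -12 kN
Load 2 — triangular load w₀=-9 kN/m (0→w₀ over full span):
  R_A = w₀L/6 = (-9)·12/6 = -18 kN
  R_B = w₀L/3 = (-9)·12/3 = -36 kN
Load 3 — point force P=6 kN at a=36/5 m (b=L-a=24/5):
  R_A = Pb/L = 6·(24/5)/12 = 12/5 kN
  R_B = Pa/L = 6·(36/5)/12 = 18/5 kN
Superposition: R_A = -138/5 kN, R_B = -222/5 kN

R_A = -138/5 kN, R_B = -222/5 kN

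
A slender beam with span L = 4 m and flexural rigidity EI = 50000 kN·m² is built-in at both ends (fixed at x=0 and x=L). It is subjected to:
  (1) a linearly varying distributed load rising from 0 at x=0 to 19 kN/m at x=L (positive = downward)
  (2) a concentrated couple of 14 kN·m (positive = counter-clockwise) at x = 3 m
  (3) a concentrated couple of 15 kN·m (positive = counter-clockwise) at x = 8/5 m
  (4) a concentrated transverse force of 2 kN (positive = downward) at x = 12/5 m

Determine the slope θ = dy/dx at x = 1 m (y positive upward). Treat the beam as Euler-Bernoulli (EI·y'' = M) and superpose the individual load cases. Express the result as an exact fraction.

Load 1 — triangular load w₀=19 kN/m (0→w₀ over full span):
  θ_1 = -w₀(2x(L-x)(L-2x)(x+2L)+x²(L-x)²)/(120LEI) = -19·(2·1·(4-1)·(4-2·1)·(1+2·4)+1²·(4-1)²)/(120·4·50000) = -741/8000000 rad
Load 2 — applied couple M₀=14 kN·m at a=3 m (b=L-a=1):
  θ_2 = (R_Ax²/2 - M_Ax)/EI  [x≤a] with R_A=63/16, M_A=35/8 = ((63/16)·1²/2 - (35/8)·1)/50000 = -77/1600000 rad
Load 3 — applied couple M₀=15 kN·m at a=8/5 m (b=L-a=12/5):
  θ_3 = (R_Ax²/2 - M_Ax)/EI  [x≤a] with R_A=27/5, M_A=9/5 = ((27/5)·1²/2 - (9/5)·1)/50000 = 9/500000 rad
Load 4 — point force P=2 kN at a=12/5 m (b=L-a=8/5):
  θ_4 = -Pb²x(2aL-(3a+b)x)/(2L³EI)  [x≤a] = -2·(8/5)²·1·(2·(12/5)·4-(3·(12/5)+(8/5))·1)/(2·4³·50000) = -13/1562500 rad
Superposition: θ = Σ θ_i = -13107/100000000 rad ≈ -0.000131 rad

θ(1) = -13107/100000000 rad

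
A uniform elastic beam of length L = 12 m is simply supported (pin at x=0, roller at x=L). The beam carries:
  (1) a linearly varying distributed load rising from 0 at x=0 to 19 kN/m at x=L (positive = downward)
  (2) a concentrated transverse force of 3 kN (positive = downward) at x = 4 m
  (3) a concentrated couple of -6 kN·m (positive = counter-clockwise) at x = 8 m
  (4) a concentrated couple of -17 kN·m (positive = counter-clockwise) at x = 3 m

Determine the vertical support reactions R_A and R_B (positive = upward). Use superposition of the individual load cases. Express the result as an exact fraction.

Load 1 — triangular load w₀=19 kN/m (0→w₀ over full span):
  R_A = w₀L/6 = 19·12/6 = 38 kN
  R_B = w₀L/3 = 19·12/3 = 76 kN
Load 2 — point force P=3 kN at a=4 m (b=L-a=8):
  R_A = Pb/L = 3·8/12 = 2 kN
  R_B = Pa/L = 3·4/12 = 1 kN
Load 3 — applied couple M₀=-6 kN·m at a=8 m (b=L-a=4):
  R_A = M₀/L = (-6)/12 = -1/2 kN
  R_B = -M₀/L = -(-6)/12 = 1/2 kN
Load 4 — applied couple M₀=-17 kN·m at a=3 m (b=L-a=9):
  R_A = M₀/L = (-17)/12 = -17/12 kN
  R_B = -M₀/L = -(-17)/12 = 17/12 kN
Superposition: R_A = 457/12 kN, R_B = 947/12 kN

R_A = 457/12 kN, R_B = 947/12 kN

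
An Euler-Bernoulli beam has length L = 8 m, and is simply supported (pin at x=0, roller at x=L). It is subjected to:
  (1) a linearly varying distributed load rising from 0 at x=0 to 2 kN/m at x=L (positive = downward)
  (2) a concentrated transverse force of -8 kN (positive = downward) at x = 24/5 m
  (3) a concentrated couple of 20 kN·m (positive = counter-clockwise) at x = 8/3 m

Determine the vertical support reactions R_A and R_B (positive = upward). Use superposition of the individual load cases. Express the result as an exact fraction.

Load 1 — triangular load w₀=2 kN/m (0→w₀ over full span):
  R_A = w₀L/6 = 2·8/6 = 8/3 kN
  R_B = w₀L/3 = 2·8/3 = 16/3 kN
Load 2 — point force P=-8 kN at a=24/5 m (b=L-a=16/5):
  R_A = Pb/L = (-8)·(16/5)/8 = -16/5 kN
  R_B = Pa/L = (-8)·(24/5)/8 = -24/5 kN
Load 3 — applied couple M₀=20 kN·m at a=8/3 m (b=L-a=16/3):
  R_A = M₀/L = 20/8 = 5/2 kN
  R_B = -M₀/L = -20/8 = -5/2 kN
Superposition: R_A = 59/30 kN, R_B = -59/30 kN

R_A = 59/30 kN, R_B = -59/30 kN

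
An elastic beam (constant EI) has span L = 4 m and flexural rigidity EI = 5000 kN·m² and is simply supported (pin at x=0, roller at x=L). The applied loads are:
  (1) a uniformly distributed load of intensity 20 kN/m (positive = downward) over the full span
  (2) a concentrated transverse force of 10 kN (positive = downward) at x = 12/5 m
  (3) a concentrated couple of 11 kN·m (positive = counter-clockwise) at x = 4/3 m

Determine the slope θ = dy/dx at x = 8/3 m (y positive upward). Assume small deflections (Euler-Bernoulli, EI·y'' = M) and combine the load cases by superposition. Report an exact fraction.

Load 1 — uniform load w=20 kN/m over full span:
  θ_1 = -w(L³-6Lx²+4x³)/(24EI) = -20·(4³-6·4·(8/3)²+4·(8/3)³)/(24·5000) = 52/10125 rad
Load 2 — point force P=10 kN at a=12/5 m (b=L-a=8/5):
  θ_2 = -Pa(2L²-6Lx+3x²+a²)/(6LEI)  [x>a] = -10·(12/5)·(2·4²-6·4·(8/3)+3·(8/3)²+(12/5)²)/(6·4·5000) = 46/46875 rad
Load 3 — applied couple M₀=11 kN·m at a=4/3 m (b=L-a=8/3):
  θ_3 = (M₀x²/(2L)-M₀(x-a)+C₁)/EI  [x>a] with C₁=M₀(3b²-L²)/(6L)=22/9 = (11·(8/3)²/(2·4)-11·((8/3)-(4/3))+(22/9))/5000 = -11/22500 rad
Superposition: θ = Σ θ_i = 28493/5062500 rad ≈ 0.005628 rad

θ(8/3) = 28493/5062500 rad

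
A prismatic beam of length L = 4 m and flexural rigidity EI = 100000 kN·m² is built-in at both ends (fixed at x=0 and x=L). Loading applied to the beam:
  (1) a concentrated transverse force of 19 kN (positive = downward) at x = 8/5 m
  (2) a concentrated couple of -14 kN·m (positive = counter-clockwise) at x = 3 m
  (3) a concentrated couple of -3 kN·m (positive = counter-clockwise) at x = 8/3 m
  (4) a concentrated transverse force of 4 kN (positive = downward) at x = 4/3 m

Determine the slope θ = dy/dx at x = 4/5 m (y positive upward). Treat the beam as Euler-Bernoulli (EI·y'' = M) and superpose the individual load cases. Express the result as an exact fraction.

Load 1 — point force P=19 kN at a=8/5 m (b=L-a=12/5):
  θ_1 = -Pb²x(2aL-(3a+b)x)/(2L³EI)  [x≤a] = -19·(12/5)²·(4/5)·(2·(8/5)·4-(3·(8/5)+(12/5))·(4/5))/(2·4³·100000) = -1881/39062500 rad
Load 2 — applied couple M₀=-14 kN·m at a=3 m (b=L-a=1):
  θ_2 = (R_Ax²/2 - M_Ax)/EI  [x≤a] with R_A=-63/16, M_A=-35/8 = ((-63/16)·(4/5)²/2 - (-35/8)·(4/5))/100000 = 7/312500 rad
Load 3 — applied couple M₀=-3 kN·m at a=8/3 m (b=L-a=4/3):
  θ_3 = (R_Ax²/2 - M_Ax)/EI  [x≤a] with R_A=-1, M_A=-1 = ((-1)·(4/5)²/2 - (-1)·(4/5))/100000 = 3/625000 rad
Load 4 — point force P=4 kN at a=4/3 m (b=L-a=8/3):
  θ_4 = -Pb²x(2aL-(3a+b)x)/(2L³EI)  [x≤a] = -4·(8/3)²·(4/5)·(2·(4/3)·4-(3·(4/3)+(8/3))·(4/5))/(2·4³·100000) = -4/421875 rad
Superposition: θ = Σ θ_i = -64199/2109375000 rad ≈ -0.000030 rad

θ(4/5) = -64199/2109375000 rad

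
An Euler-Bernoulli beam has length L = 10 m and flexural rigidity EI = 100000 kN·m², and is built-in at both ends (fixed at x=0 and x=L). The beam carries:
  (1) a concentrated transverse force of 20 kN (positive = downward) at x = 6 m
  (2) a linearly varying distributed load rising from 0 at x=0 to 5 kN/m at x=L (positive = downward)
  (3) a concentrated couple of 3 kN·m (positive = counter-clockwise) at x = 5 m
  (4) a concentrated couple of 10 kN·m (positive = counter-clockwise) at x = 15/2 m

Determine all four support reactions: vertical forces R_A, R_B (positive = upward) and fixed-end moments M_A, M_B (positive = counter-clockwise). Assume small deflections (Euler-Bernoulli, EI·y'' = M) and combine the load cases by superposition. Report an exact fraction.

Load 1 — point force P=20 kN at a=6 m (b=L-a=4):
  R_A = Pb²(3a+b)/L³ = 20·4²·(3·6+4)/10³ = 176/25 kN
  M_A = Pab²/L² = 20·6·4²/10² = 96/5 kN·m
  R_B = Pa²(a+3b)/L³ = 20·6²·(6+3·4)/10³ = 324/25 kN
  M_B = -Pa²b/L² = -20·6²·4/10² = -144/5 kN·m
Load 2 — triangular load w₀=5 kN/m (0→w₀ over full span):
  R_A = 3w₀L/20 = 3·5·10/20 = 15/2 kN
  M_A = w₀L²/30 = 5·10²/30 = 50/3 kN·m
  R_B = 7w₀L/20 = 7·5·10/20 = 35/2 kN
  M_B = -w₀L²/20 = -5·10²/20 = -25 kN·m
Load 3 — applied couple M₀=3 kN·m at a=5 m (b=L-a=5):
  R_A = 6M₀ab/L³ = 6·3·5·5/10³ = 9/20 kN
  M_A = M₀b(2a-b)/L² = 3·5·(2·5-5)/10² = 3/4 kN·m
  R_B = -6M₀ab/L³ = -6·3·5·5/10³ = -9/20 kN
  M_B = M₀a(2b-a)/L² = 3·5·(2·5-5)/10² = 3/4 kN·m
Load 4 — applied couple M₀=10 kN·m at a=15/2 m (b=L-a=5/2):
  R_A = 6M₀ab/L³ = 6·10·(15/2)·(5/2)/10³ = 9/8 kN
  M_A = M₀b(2a-b)/L² = 10·(5/2)·(2·(15/2)-(5/2))/10² = 25/8 kN·m
  R_B = -6M₀ab/L³ = -6·10·(15/2)·(5/2)/10³ = -9/8 kN
  M_B = M₀a(2b-a)/L² = 10·(15/2)·(2·(5/2)-(15/2))/10² = -15/8 kN·m
Superposition: R_A = 3223/200 kN, M_A = 4769/120 kN·m, R_B = 5777/200 kN, M_B = -2197/40 kN·m

R_A = 3223/200 kN, M_A = 4769/120 kN·m, R_B = 5777/200 kN, M_B = -2197/40 kN·m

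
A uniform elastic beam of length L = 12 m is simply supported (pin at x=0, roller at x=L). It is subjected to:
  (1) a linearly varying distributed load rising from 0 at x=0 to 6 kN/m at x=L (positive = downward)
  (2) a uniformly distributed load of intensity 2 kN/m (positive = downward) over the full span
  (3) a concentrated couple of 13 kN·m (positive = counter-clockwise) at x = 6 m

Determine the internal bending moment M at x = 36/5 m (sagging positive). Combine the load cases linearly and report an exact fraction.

M(36/5) = 10582/125 kN·m

Load 1 — triangular load w₀=6 kN/m (0→w₀ over full span):
  M_1 = w₀Lx/6 - w₀x³/(6L) = 6·12·(36/5)/6 - 6·(36/5)³/(6·12) = 6912/125 kN·m
Load 2 — uniform load w=2 kN/m over full span:
  M_2 = wx(L-x)/2 = 2·(36/5)·(12-(36/5))/2 = 864/25 kN·m
Load 3 — applied couple M₀=13 kN·m at a=6 m (b=L-a=6):
  M_3 = M₀x/L - M₀  [x>a] = 13·(36/5)/12 - 13 = -26/5 kN·m
Superposition: M = Σ M_i = 10582/125 kN·m ≈ 84.656000 kN·m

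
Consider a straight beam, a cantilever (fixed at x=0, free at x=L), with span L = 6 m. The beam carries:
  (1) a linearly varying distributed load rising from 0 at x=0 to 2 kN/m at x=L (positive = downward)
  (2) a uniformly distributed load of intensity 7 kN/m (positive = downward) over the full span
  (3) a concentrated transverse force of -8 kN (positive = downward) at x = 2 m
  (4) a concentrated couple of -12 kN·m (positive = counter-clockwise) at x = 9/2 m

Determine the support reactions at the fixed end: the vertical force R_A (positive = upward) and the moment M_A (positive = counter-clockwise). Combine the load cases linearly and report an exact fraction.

R_A = 40 kN, M_A = 146 kN·m

Load 1 — triangular load w₀=2 kN/m (0→w₀ over full span):
  R_A = w₀L/2 = 2·6/2 = 6 kN
  M_A = w₀L²/3 = 2·6²/3 = 24 kN·m
Load 2 — uniform load w=7 kN/m over full span:
  R_A = wL = 7·6 = 42 kN
  M_A = wL²/2 = 7·6²/2 = 126 kN·m
Load 3 — point force P=-8 kN at a=2 m (b=L-a=4):
  R_A = P = (-8) = -8 kN
  M_A = Pa = (-8)·2 = -16 kN·m
Load 4 — applied couple M₀=-12 kN·m at a=9/2 m (b=L-a=3/2):
  R_A = 0 kN
  M_A = -M₀ = -(-12) = 12 kN·m
Superposition: R_A = 40 kN, M_A = 146 kN·m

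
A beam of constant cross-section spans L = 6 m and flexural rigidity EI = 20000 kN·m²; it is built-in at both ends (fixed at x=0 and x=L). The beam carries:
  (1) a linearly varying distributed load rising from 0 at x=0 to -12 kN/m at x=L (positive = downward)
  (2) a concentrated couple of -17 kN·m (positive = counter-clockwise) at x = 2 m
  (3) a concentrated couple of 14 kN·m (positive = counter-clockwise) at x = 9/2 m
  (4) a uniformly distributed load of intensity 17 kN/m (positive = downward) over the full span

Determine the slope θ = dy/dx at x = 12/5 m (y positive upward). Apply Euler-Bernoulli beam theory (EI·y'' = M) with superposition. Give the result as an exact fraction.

θ(12/5) = -19359/25000000 rad

Load 1 — triangular load w₀=-12 kN/m (0→w₀ over full span):
  θ_1 = -w₀(2x(L-x)(L-2x)(x+2L)+x²(L-x)²)/(120LEI) = -(-12)·(2·(12/5)·(6-(12/5))·(6-2·(12/5))·((12/5)+2·6)+(12/5)²·(6-(12/5))²)/(120·6·20000) = 243/781250 rad
Load 2 — applied couple M₀=-17 kN·m at a=2 m (b=L-a=4):
  θ_2 = (R_Ax²/2 - M_Ax - M₀(x-a))/EI  [x>a] with R_A=-34/9, M_A=0 = ((-34/9)·(12/5)²/2 - 0·(12/5) - (-17)·((12/5)-2))/20000 = -51/250000 rad
Load 3 — applied couple M₀=14 kN·m at a=9/2 m (b=L-a=3/2):
  θ_3 = (R_Ax²/2 - M_Ax)/EI  [x≤a] with R_A=21/8, M_A=35/8 = ((21/8)·(12/5)²/2 - (35/8)·(12/5))/20000 = -147/1000000 rad
Load 4 — uniform load w=17 kN/m over full span:
  θ_4 = -wx(L-x)(L-2x)/(12EI) = -17·(12/5)·(6-(12/5))·(6-2·(12/5))/(12·20000) = -459/625000 rad
Superposition: θ = Σ θ_i = -19359/25000000 rad ≈ -0.000774 rad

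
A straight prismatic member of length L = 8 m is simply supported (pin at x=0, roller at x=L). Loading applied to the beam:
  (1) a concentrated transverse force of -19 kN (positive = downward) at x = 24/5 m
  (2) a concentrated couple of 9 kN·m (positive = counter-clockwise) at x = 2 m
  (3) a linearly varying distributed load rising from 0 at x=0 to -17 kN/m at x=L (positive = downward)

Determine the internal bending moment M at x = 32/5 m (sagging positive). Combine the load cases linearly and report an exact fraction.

Load 1 — point force P=-19 kN at a=24/5 m (b=L-a=16/5):
  M_1 = Pa(L-x)/L  [x>a] = (-19)·(24/5)·(8-(32/5))/8 = -456/25 kN·m
Load 2 — applied couple M₀=9 kN·m at a=2 m (b=L-a=6):
  M_2 = M₀x/L - M₀  [x>a] = 9·(32/5)/8 - 9 = -9/5 kN·m
Load 3 — triangular load w₀=-17 kN/m (0→w₀ over full span):
  M_3 = w₀Lx/6 - w₀x³/(6L) = (-17)·8·(32/5)/6 - (-17)·(32/5)³/(6·8) = -6528/125 kN·m
Superposition: M = Σ M_i = -9033/125 kN·m ≈ -72.264000 kN·m

M(32/5) = -9033/125 kN·m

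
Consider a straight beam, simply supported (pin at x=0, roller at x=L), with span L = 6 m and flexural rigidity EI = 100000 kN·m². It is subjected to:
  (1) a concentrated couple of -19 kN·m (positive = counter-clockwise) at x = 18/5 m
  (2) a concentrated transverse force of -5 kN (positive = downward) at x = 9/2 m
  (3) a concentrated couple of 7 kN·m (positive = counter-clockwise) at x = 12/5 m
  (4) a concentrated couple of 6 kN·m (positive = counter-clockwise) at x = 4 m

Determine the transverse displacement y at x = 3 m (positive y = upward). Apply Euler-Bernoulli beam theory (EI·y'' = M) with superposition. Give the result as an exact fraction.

Load 1 — applied couple M₀=-19 kN·m at a=18/5 m (b=L-a=12/5):
  y_1 = (M₀x³/(6L)+C₁x)/EI  [x≤a] with C₁=M₀(3b²-L²)/(6L)=247/25 = ((-19)·3³/(6·6)+(247/25)·3)/100000 = 1539/10000000 m
Load 2 — point force P=-5 kN at a=9/2 m (b=L-a=3/2):
  y_2 = -Pbx(L²-b²-x²)/(6LEI)  [x≤a] = -(-5)·(3/2)·3·(6²-(3/2)²-3²)/(6·6·100000) = 99/640000 m
Load 3 — applied couple M₀=7 kN·m at a=12/5 m (b=L-a=18/5):
  y_3 = (M₀x³/(6L)-M₀(x-a)²/2+C₁x)/EI  [x>a] with C₁=M₀(3b²-L²)/(6L)=14/25 = (7·3³/(6·6)-7·(3-(12/5))²/2+(14/25)·3)/100000 = 567/10000000 m
Load 4 — applied couple M₀=6 kN·m at a=4 m (b=L-a=2):
  y_4 = (M₀x³/(6L)+C₁x)/EI  [x≤a] with C₁=M₀(3b²-L²)/(6L)=-4 = (6·3³/(6·6)+(-4)·3)/100000 = -3/40000 m
Superposition: y = Σ y_i = 23223/80000000 m ≈ 0.000290 m

y(3) = 23223/80000000 m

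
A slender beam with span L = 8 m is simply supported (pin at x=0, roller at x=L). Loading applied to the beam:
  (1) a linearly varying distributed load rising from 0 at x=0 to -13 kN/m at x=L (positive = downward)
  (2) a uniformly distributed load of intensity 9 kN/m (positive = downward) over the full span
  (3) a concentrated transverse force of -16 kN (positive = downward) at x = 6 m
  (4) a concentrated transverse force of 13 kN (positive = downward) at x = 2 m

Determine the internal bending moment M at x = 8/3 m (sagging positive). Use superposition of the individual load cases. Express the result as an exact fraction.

M(8/3) = 2396/81 kN·m

Load 1 — triangular load w₀=-13 kN/m (0→w₀ over full span):
  M_1 = w₀Lx/6 - w₀x³/(6L) = (-13)·8·(8/3)/6 - (-13)·(8/3)³/(6·8) = -3328/81 kN·m
Load 2 — uniform load w=9 kN/m over full span:
  M_2 = wx(L-x)/2 = 9·(8/3)·(8-(8/3))/2 = 64 kN·m
Load 3 — point force P=-16 kN at a=6 m (b=L-a=2):
  M_3 = Pbx/L  [x≤a] = (-16)·2·(8/3)/8 = -32/3 kN·m
Load 4 — point force P=13 kN at a=2 m (b=L-a=6):
  M_4 = Pa(L-x)/L  [x>a] = 13·2·(8-(8/3))/8 = 52/3 kN·m
Superposition: M = Σ M_i = 2396/81 kN·m ≈ 29.580247 kN·m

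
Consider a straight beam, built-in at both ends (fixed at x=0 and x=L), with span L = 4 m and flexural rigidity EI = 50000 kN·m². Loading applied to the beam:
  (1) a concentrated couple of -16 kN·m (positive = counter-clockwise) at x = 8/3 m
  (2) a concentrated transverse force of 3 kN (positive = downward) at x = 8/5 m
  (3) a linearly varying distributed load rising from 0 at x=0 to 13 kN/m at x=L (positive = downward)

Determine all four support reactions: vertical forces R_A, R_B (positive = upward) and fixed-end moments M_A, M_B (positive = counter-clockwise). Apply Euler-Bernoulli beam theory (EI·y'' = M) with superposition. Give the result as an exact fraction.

Load 1 — applied couple M₀=-16 kN·m at a=8/3 m (b=L-a=4/3):
  R_A = 6M₀ab/L³ = 6·(-16)·(8/3)·(4/3)/4³ = -16/3 kN
  M_A = M₀b(2a-b)/L² = (-16)·(4/3)·(2·(8/3)-(4/3))/4² = -16/3 kN·m
  R_B = -6M₀ab/L³ = -6·(-16)·(8/3)·(4/3)/4³ = 16/3 kN
  M_B = M₀a(2b-a)/L² = (-16)·(8/3)·(2·(4/3)-(8/3))/4² = 0 kN·m
Load 2 — point force P=3 kN at a=8/5 m (b=L-a=12/5):
  R_A = Pb²(3a+b)/L³ = 3·(12/5)²·(3·(8/5)+(12/5))/4³ = 243/125 kN
  M_A = Pab²/L² = 3·(8/5)·(12/5)²/4² = 216/125 kN·m
  R_B = Pa²(a+3b)/L³ = 3·(8/5)²·((8/5)+3·(12/5))/4³ = 132/125 kN
  M_B = -Pa²b/L² = -3·(8/5)²·(12/5)/4² = -144/125 kN·m
Load 3 — triangular load w₀=13 kN/m (0→w₀ over full span):
  R_A = 3w₀L/20 = 3·13·4/20 = 39/5 kN
  M_A = w₀L²/30 = 13·4²/30 = 104/15 kN·m
  R_B = 7w₀L/20 = 7·13·4/20 = 91/5 kN
  M_B = -w₀L²/20 = -13·4²/20 = -52/5 kN·m
Superposition: R_A = 1654/375 kN, M_A = 416/125 kN·m, R_B = 9221/375 kN, M_B = -1444/125 kN·m

R_A = 1654/375 kN, M_A = 416/125 kN·m, R_B = 9221/375 kN, M_B = -1444/125 kN·m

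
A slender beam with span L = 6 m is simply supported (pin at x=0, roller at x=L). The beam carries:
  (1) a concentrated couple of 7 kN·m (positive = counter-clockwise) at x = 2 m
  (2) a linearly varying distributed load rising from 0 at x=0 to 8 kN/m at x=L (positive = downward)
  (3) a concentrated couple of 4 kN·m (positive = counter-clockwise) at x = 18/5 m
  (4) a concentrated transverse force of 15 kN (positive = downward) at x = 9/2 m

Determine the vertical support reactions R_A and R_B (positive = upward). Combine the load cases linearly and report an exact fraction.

Load 1 — applied couple M₀=7 kN·m at a=2 m (b=L-a=4):
  R_A = M₀/L = 7/6 kN
  R_B = -M₀/L = -7/6 kN
Load 2 — triangular load w₀=8 kN/m (0→w₀ over full span):
  R_A = w₀L/6 = 8·6/6 = 8 kN
  R_B = w₀L/3 = 8·6/3 = 16 kN
Load 3 — applied couple M₀=4 kN·m at a=18/5 m (b=L-a=12/5):
  R_A = M₀/L = 4/6 = 2/3 kN
  R_B = -M₀/L = -4/6 = -2/3 kN
Load 4 — point force P=15 kN at a=9/2 m (b=L-a=3/2):
  R_A = Pb/L = 15·(3/2)/6 = 15/4 kN
  R_B = Pa/L = 15·(9/2)/6 = 45/4 kN
Superposition: R_A = 163/12 kN, R_B = 305/12 kN

R_A = 163/12 kN, R_B = 305/12 kN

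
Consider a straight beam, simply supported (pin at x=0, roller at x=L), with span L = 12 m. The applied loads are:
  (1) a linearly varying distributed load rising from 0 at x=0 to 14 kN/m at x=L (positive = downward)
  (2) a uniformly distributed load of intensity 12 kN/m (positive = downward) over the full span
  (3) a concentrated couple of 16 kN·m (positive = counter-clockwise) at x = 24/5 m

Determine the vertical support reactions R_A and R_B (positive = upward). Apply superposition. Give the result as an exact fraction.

Load 1 — triangular load w₀=14 kN/m (0→w₀ over full span):
  R_A = w₀L/6 = 14·12/6 = 28 kN
  R_B = w₀L/3 = 14·12/3 = 56 kN
Load 2 — uniform load w=12 kN/m over full span:
  R_A = wL/2 = 12·12/2 = 72 kN
  R_B = wL/2 = 12·12/2 = 72 kN
Load 3 — applied couple M₀=16 kN·m at a=24/5 m (b=L-a=36/5):
  R_A = M₀/L = 16/12 = 4/3 kN
  R_B = -M₀/L = -16/12 = -4/3 kN
Superposition: R_A = 304/3 kN, R_B = 380/3 kN

R_A = 304/3 kN, R_B = 380/3 kN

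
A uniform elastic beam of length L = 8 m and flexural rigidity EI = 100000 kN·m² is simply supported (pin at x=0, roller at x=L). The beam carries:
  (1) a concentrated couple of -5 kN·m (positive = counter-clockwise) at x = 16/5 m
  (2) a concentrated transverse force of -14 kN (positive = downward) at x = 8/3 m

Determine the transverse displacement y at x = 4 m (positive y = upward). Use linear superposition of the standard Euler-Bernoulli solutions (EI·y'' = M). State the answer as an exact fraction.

Load 1 — applied couple M₀=-5 kN·m at a=16/5 m (b=L-a=24/5):
  y_1 = (M₀x³/(6L)-M₀(x-a)²/2+C₁x)/EI  [x>a] with C₁=M₀(3b²-L²)/(6L)=-8/15 = ((-5)·4³/(6·8)-(-5)·(4-(16/5))²/2+(-8/15)·4)/100000 = -9/125000 m
Load 2 — point force P=-14 kN at a=8/3 m (b=L-a=16/3):
  y_2 = -Pa(L-x)(2Lx-a²-x²)/(6LEI)  [x>a] = -(-14)·(8/3)·(8-4)·(2·8·4-(8/3)²-4²)/(6·8·100000) = 322/253125 m
Superposition: y = Σ y_i = 12151/10125000 m ≈ 0.001200 m

y(4) = 12151/10125000 m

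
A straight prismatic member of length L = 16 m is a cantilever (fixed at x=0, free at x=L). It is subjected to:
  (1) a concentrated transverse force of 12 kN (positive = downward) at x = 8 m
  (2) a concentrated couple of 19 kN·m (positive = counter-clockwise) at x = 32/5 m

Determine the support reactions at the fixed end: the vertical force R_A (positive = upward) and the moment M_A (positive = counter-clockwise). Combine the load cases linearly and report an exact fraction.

Load 1 — point force P=12 kN at a=8 m (b=L-a=8):
  R_A = P = 12 kN
  M_A = Pa = 12·8 = 96 kN·m
Load 2 — applied couple M₀=19 kN·m at a=32/5 m (b=L-a=48/5):
  R_A = 0 kN
  M_A = -M₀ = -19 kN·m
Superposition: R_A = 12 kN, M_A = 77 kN·m

R_A = 12 kN, M_A = 77 kN·m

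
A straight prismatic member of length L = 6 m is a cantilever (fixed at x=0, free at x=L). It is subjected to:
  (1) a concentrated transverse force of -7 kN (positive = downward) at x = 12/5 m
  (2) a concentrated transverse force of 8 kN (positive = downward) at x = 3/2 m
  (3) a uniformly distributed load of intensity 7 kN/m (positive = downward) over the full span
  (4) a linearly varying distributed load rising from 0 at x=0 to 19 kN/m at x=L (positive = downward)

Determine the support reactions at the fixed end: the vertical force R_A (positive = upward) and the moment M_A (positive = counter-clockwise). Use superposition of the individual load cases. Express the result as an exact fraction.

Load 1 — point force P=-7 kN at a=12/5 m (b=L-a=18/5):
  R_A = P = (-7) = -7 kN
  M_A = Pa = (-7)·(12/5) = -84/5 kN·m
Load 2 — point force P=8 kN at a=3/2 m (b=L-a=9/2):
  R_A = P = 8 kN
  M_A = Pa = 8·(3/2) = 12 kN·m
Load 3 — uniform load w=7 kN/m over full span:
  R_A = wL = 7·6 = 42 kN
  M_A = wL²/2 = 7·6²/2 = 126 kN·m
Load 4 — triangular load w₀=19 kN/m (0→w₀ over full span):
  R_A = w₀L/2 = 19·6/2 = 57 kN
  M_A = w₀L²/3 = 19·6²/3 = 228 kN·m
Superposition: R_A = 100 kN, M_A = 1746/5 kN·m

R_A = 100 kN, M_A = 1746/5 kN·m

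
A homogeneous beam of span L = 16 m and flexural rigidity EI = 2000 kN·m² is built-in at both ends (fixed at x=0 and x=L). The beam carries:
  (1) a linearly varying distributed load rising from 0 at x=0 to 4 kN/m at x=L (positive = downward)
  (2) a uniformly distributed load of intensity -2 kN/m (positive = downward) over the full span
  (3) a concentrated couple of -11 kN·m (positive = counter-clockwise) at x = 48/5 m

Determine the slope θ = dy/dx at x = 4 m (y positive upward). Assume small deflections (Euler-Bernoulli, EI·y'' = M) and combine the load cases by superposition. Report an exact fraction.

θ(4) = 97/25000 rad

Load 1 — triangular load w₀=4 kN/m (0→w₀ over full span):
  θ_1 = -w₀(2x(L-x)(L-2x)(x+2L)+x²(L-x)²)/(120LEI) = -4·(2·4·(16-4)·(16-2·4)·(4+2·16)+4²·(16-4)²)/(120·16·2000) = -39/1250 rad
Load 2 — uniform load w=-2 kN/m over full span:
  θ_2 = -wx(L-x)(L-2x)/(12EI) = -(-2)·4·(16-4)·(16-2·4)/(12·2000) = 4/125 rad
Load 3 — applied couple M₀=-11 kN·m at a=48/5 m (b=L-a=32/5):
  θ_3 = (R_Ax²/2 - M_Ax)/EI  [x≤a] with R_A=-99/100, M_A=-88/25 = ((-99/100)·4²/2 - (-88/25)·4)/2000 = 77/25000 rad
Superposition: θ = Σ θ_i = 97/25000 rad ≈ 0.003880 rad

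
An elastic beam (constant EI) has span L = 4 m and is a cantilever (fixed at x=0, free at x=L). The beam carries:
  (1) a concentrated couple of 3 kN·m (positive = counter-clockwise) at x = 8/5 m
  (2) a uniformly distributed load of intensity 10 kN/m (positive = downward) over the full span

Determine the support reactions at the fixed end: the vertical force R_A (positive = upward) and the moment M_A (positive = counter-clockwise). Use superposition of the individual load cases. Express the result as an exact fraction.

R_A = 40 kN, M_A = 77 kN·m

Load 1 — applied couple M₀=3 kN·m at a=8/5 m (b=L-a=12/5):
  R_A = 0 kN
  M_A = -M₀ = -3 kN·m
Load 2 — uniform load w=10 kN/m over full span:
  R_A = wL = 10·4 = 40 kN
  M_A = wL²/2 = 10·4²/2 = 80 kN·m
Superposition: R_A = 40 kN, M_A = 77 kN·m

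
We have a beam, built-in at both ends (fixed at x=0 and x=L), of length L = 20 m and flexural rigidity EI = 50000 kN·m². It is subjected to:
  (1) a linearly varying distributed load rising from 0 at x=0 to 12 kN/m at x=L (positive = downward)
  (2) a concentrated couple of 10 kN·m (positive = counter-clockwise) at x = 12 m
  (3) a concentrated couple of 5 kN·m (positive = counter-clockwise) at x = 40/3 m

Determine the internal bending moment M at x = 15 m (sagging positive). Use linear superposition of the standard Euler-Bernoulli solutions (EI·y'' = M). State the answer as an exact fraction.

Load 1 — triangular load w₀=12 kN/m (0→w₀ over full span):
  M_1 = 3w₀Lx/20 - w₀L²/30 - w₀x³/(6L) = 3·12·20·15/20 - 12·20²/30 - 12·15³/(6·20) = 85/2 kN·m
Load 2 — applied couple M₀=10 kN·m at a=12 m (b=L-a=8):
  M_2 = R_Ax - M_A - M₀  [x>a] with R_A=18/25, M_A=16/5 = (18/25)·15 - (16/5) - 10 = -12/5 kN·m
Load 3 — applied couple M₀=5 kN·m at a=40/3 m (b=L-a=20/3):
  M_3 = R_Ax - M_A - M₀  [x>a] with R_A=1/3, M_A=5/3 = (1/3)·15 - (5/3) - 5 = -5/3 kN·m
Superposition: M = Σ M_i = 1153/30 kN·m ≈ 38.433333 kN·m

M(15) = 1153/30 kN·m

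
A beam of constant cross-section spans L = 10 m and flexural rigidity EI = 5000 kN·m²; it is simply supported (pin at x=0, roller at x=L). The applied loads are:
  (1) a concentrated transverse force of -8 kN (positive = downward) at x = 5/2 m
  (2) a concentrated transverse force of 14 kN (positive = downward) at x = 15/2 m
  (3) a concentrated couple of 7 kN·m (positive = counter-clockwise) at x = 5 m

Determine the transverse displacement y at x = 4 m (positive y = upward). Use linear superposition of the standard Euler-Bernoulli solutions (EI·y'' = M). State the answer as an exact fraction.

Load 1 — point force P=-8 kN at a=5/2 m (b=L-a=15/2):
  y_1 = -Pa(L-x)(2Lx-a²-x²)/(6LEI)  [x>a] = -(-8)·(5/2)·(10-4)·(2·10·4-(5/2)²-4²)/(6·10·5000) = 231/10000 m
Load 2 — point force P=14 kN at a=15/2 m (b=L-a=5/2):
  y_2 = -Pbx(L²-b²-x²)/(6LEI)  [x≤a] = -14·(5/2)·4·(10²-(5/2)²-4²)/(6·10·5000) = -2177/60000 m
Load 3 — applied couple M₀=7 kN·m at a=5 m (b=L-a=5):
  y_3 = (M₀x³/(6L)+C₁x)/EI  [x≤a] with C₁=M₀(3b²-L²)/(6L)=-35/12 = (7·4³/(6·10)+(-35/12)·4)/5000 = -21/25000 m
Superposition: y = Σ y_i = -4207/300000 m ≈ -0.014023 m

y(4) = -4207/300000 m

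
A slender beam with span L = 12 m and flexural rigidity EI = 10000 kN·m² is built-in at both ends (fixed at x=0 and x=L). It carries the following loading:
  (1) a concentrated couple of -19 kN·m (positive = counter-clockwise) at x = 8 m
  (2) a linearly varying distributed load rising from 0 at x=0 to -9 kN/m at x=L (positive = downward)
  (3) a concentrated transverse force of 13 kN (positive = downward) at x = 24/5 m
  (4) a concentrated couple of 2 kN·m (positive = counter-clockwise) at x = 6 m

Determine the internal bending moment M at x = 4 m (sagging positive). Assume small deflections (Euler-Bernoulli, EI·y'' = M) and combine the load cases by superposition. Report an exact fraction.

Load 1 — applied couple M₀=-19 kN·m at a=8 m (b=L-a=4):
  M_1 = R_Ax - M_A  [x≤a] with R_A=-19/9, M_A=-19/3 = (-19/9)·4 - (-19/3) = -19/9 kN·m
Load 2 — triangular load w₀=-9 kN/m (0→w₀ over full span):
  M_2 = 3w₀Lx/20 - w₀L²/30 - w₀x³/(6L) = 3·(-9)·12·4/20 - (-9)·12²/30 - (-9)·4³/(6·12) = -68/5 kN·m
Load 3 — point force P=13 kN at a=24/5 m (b=L-a=36/5):
  M_3 = Pb²(3a+b)x/L³ - Pab²/L²  [x≤a] = 13·(36/5)²·(3·(24/5)+(36/5))·4/12³ - 13·(24/5)·(36/5)²/12² = 1404/125 kN·m
Load 4 — applied couple M₀=2 kN·m at a=6 m (b=L-a=6):
  M_4 = R_Ax - M_A  [x≤a] with R_A=1/4, M_A=1/2 = (1/4)·4 - (1/2) = 1/2 kN·m
Superposition: M = Σ M_i = -8953/2250 kN·m ≈ -3.979111 kN·m

M(4) = -8953/2250 kN·m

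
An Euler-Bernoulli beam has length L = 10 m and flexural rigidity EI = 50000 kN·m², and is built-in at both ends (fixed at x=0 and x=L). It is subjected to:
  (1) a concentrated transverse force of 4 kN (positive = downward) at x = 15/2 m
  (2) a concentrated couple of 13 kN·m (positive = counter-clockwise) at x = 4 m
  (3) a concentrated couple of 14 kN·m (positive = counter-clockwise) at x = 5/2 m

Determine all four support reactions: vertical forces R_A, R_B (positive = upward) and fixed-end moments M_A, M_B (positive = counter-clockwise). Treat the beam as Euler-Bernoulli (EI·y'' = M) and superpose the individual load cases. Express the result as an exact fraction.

R_A = 509/125 kN, M_A = 81/100 kN·m, R_B = -9/125 kN, M_B = 291/100 kN·m

Load 1 — point force P=4 kN at a=15/2 m (b=L-a=5/2):
  R_A = Pb²(3a+b)/L³ = 4·(5/2)²·(3·(15/2)+(5/2))/10³ = 5/8 kN
  M_A = Pab²/L² = 4·(15/2)·(5/2)²/10² = 15/8 kN·m
  R_B = Pa²(a+3b)/L³ = 4·(15/2)²·((15/2)+3·(5/2))/10³ = 27/8 kN
  M_B = -Pa²b/L² = -4·(15/2)²·(5/2)/10² = -45/8 kN·m
Load 2 — applied couple M₀=13 kN·m at a=4 m (b=L-a=6):
  R_A = 6M₀ab/L³ = 6·13·4·6/10³ = 234/125 kN
  M_A = M₀b(2a-b)/L² = 13·6·(2·4-6)/10² = 39/25 kN·m
  R_B = -6M₀ab/L³ = -6·13·4·6/10³ = -234/125 kN
  M_B = M₀a(2b-a)/L² = 13·4·(2·6-4)/10² = 104/25 kN·m
Load 3 — applied couple M₀=14 kN·m at a=5/2 m (b=L-a=15/2):
  R_A = 6M₀ab/L³ = 6·14·(5/2)·(15/2)/10³ = 63/40 kN
  M_A = M₀b(2a-b)/L² = 14·(15/2)·(2·(5/2)-(15/2))/10² = -21/8 kN·m
  R_B = -6M₀ab/L³ = -6·14·(5/2)·(15/2)/10³ = -63/40 kN
  M_B = M₀a(2b-a)/L² = 14·(5/2)·(2·(15/2)-(5/2))/10² = 35/8 kN·m
Superposition: R_A = 509/125 kN, M_A = 81/100 kN·m, R_B = -9/125 kN, M_B = 291/100 kN·m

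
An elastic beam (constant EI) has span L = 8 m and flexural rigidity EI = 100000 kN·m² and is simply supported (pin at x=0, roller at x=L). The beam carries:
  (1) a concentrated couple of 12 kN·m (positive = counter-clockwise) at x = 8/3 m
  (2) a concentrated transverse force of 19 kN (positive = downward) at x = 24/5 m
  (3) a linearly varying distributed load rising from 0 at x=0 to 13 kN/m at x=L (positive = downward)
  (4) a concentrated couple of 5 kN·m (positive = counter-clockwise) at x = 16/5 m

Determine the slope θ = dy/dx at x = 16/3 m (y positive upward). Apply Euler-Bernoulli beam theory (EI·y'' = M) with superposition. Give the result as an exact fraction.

θ(16/3) = 353213/379687500 rad

Load 1 — applied couple M₀=12 kN·m at a=8/3 m (b=L-a=16/3):
  θ_1 = (M₀x²/(2L)-M₀(x-a)+C₁)/EI  [x>a] with C₁=M₀(3b²-L²)/(6L)=16/3 = (12·(16/3)²/(2·8)-12·((16/3)-(8/3))+(16/3))/100000 = -1/18750 rad
Load 2 — point force P=19 kN at a=24/5 m (b=L-a=16/5):
  θ_2 = -Pa(2L²-6Lx+3x²+a²)/(6LEI)  [x>a] = -19·(24/5)·(2·8²-6·8·(16/3)+3·(16/3)²+(24/5)²)/(6·8·100000) = 437/1171875 rad
Load 3 — triangular load w₀=13 kN/m (0→w₀ over full span):
  θ_3 = -w₀(7L⁴-30L²x²+15x⁴)/(360LEI) = -13·(7·8⁴-30·8²·(16/3)²+15·(16/3)⁴)/(360·8·100000) = 2366/3796875 rad
Load 4 — applied couple M₀=5 kN·m at a=16/5 m (b=L-a=24/5):
  θ_4 = (M₀x²/(2L)-M₀(x-a)+C₁)/EI  [x>a] with C₁=M₀(3b²-L²)/(6L)=8/15 = (5·(16/3)²/(2·8)-5·((16/3)-(16/5))+(8/15))/100000 = -7/562500 rad
Superposition: θ = Σ θ_i = 353213/379687500 rad ≈ 0.000930 rad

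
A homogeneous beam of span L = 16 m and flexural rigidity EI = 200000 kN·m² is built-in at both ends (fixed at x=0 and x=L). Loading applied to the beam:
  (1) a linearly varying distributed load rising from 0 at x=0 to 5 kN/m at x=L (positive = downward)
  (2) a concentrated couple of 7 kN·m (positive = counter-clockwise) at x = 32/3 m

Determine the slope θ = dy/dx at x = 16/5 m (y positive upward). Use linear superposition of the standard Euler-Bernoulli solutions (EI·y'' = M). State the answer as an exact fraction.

θ(16/5) = -1897/4687500 rad

Load 1 — triangular load w₀=5 kN/m (0→w₀ over full span):
  θ_1 = -w₀(2x(L-x)(L-2x)(x+2L)+x²(L-x)²)/(120LEI) = -5·(2·(16/5)·(16-(16/5))·(16-2·(16/5))·((16/5)+2·16)+(16/5)²·(16-(16/5))²)/(120·16·200000) = -448/1171875 rad
Load 2 — applied couple M₀=7 kN·m at a=32/3 m (b=L-a=16/3):
  θ_2 = (R_Ax²/2 - M_Ax)/EI  [x≤a] with R_A=7/12, M_A=7/3 = ((7/12)·(16/5)²/2 - (7/3)·(16/5))/200000 = -7/312500 rad
Superposition: θ = Σ θ_i = -1897/4687500 rad ≈ -0.000405 rad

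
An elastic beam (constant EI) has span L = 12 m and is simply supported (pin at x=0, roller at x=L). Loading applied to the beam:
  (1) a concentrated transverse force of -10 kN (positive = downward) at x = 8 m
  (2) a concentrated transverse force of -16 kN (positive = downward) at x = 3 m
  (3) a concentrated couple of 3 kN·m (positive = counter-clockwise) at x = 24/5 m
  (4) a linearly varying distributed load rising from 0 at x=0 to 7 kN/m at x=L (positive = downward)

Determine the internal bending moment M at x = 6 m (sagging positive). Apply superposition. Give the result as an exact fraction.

M(6) = 35/2 kN·m

Load 1 — point force P=-10 kN at a=8 m (b=L-a=4):
  M_1 = Pbx/L  [x≤a] = (-10)·4·6/12 = -20 kN·m
Load 2 — point force P=-16 kN at a=3 m (b=L-a=9):
  M_2 = Pa(L-x)/L  [x>a] = (-16)·3·(12-6)/12 = -24 kN·m
Load 3 — applied couple M₀=3 kN·m at a=24/5 m (b=L-a=36/5):
  M_3 = M₀x/L - M₀  [x>a] = 3·6/12 - 3 = -3/2 kN·m
Load 4 — triangular load w₀=7 kN/m (0→w₀ over full span):
  M_4 = w₀Lx/6 - w₀x³/(6L) = 7·12·6/6 - 7·6³/(6·12) = 63 kN·m
Superposition: M = Σ M_i = 35/2 kN·m ≈ 17.500000 kN·m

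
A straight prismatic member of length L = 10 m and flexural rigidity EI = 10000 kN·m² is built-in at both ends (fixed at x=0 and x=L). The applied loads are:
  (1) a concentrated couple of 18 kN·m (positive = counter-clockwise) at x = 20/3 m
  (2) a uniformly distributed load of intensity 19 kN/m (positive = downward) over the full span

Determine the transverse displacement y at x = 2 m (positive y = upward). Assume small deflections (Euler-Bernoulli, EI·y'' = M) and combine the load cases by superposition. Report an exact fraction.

Load 1 — applied couple M₀=18 kN·m at a=20/3 m (b=L-a=10/3):
  y_1 = (R_Ax³/6 - M_Ax²/2)/EI  [x≤a] with R_A=12/5, M_A=6 = ((12/5)·2³/6 - 6·2²/2)/10000 = -11/12500 m
Load 2 — uniform load w=19 kN/m over full span:
  y_2 = -wx²(L-x)²/(24EI) = -19·2²·(10-2)²/(24·10000) = -38/1875 m
Superposition: y = Σ y_i = -793/37500 m ≈ -0.021147 m

y(2) = -793/37500 m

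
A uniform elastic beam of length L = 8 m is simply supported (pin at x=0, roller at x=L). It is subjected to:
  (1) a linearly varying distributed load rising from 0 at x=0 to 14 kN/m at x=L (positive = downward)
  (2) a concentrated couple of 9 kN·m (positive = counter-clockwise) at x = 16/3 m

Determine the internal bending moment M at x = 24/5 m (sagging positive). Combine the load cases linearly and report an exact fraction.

M(24/5) = 7843/125 kN·m

Load 1 — triangular load w₀=14 kN/m (0→w₀ over full span):
  M_1 = w₀Lx/6 - w₀x³/(6L) = 14·8·(24/5)/6 - 14·(24/5)³/(6·8) = 7168/125 kN·m
Load 2 — applied couple M₀=9 kN·m at a=16/3 m (b=L-a=8/3):
  M_2 = M₀x/L  [x≤a] = 9·(24/5)/8 = 27/5 kN·m
Superposition: M = Σ M_i = 7843/125 kN·m ≈ 62.744000 kN·m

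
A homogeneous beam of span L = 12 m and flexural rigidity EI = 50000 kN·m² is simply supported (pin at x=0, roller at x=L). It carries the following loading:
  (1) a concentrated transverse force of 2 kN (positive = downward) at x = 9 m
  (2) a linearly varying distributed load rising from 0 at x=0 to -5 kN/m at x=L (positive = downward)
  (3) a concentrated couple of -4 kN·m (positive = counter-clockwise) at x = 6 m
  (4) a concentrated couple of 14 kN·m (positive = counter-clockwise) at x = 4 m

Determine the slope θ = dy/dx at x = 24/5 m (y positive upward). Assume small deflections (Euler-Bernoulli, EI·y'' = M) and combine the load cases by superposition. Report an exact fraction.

Load 1 — point force P=2 kN at a=9 m (b=L-a=3):
  θ_1 = -Pb(L²-b²-3x²)/(6LEI)  [x≤a] = -2·3·(12²-3²-3·(24/5)²)/(6·12·50000) = -549/5000000 rad
Load 2 — triangular load w₀=-5 kN/m (0→w₀ over full span):
  θ_2 = -w₀(7L⁴-30L²x²+15x⁴)/(360LEI) = -(-5)·(7·12⁴-30·12²·(24/5)²+15·(24/5)⁴)/(360·12·50000) = 969/781250 rad
Load 3 — applied couple M₀=-4 kN·m at a=6 m (b=L-a=6):
  θ_3 = (M₀x²/(2L)+C₁)/EI  [x≤a] with C₁=M₀(3b²-L²)/(6L)=2 = ((-4)·(24/5)²/(2·12)+2)/50000 = -23/625000 rad
Load 4 — applied couple M₀=14 kN·m at a=4 m (b=L-a=8):
  θ_4 = (M₀x²/(2L)-M₀(x-a)+C₁)/EI  [x>a] with C₁=M₀(3b²-L²)/(6L)=28/3 = (14·(24/5)²/(2·12)-14·((24/5)-4)+(28/3))/50000 = 217/937500 rad
Superposition: θ = Σ θ_i = 99389/75000000 rad ≈ 0.001325 rad

θ(24/5) = 99389/75000000 rad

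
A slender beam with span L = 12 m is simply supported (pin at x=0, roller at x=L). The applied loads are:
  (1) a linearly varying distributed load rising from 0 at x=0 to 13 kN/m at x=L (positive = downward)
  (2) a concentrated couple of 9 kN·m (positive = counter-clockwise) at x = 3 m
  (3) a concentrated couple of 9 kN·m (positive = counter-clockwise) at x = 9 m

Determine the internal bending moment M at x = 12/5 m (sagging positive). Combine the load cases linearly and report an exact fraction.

M(12/5) = 7938/125 kN·m

Load 1 — triangular load w₀=13 kN/m (0→w₀ over full span):
  M_1 = w₀Lx/6 - w₀x³/(6L) = 13·12·(12/5)/6 - 13·(12/5)³/(6·12) = 7488/125 kN·m
Load 2 — applied couple M₀=9 kN·m at a=3 m (b=L-a=9):
  M_2 = M₀x/L  [x≤a] = 9·(12/5)/12 = 9/5 kN·m
Load 3 — applied couple M₀=9 kN·m at a=9 m (b=L-a=3):
  M_3 = M₀x/L  [x≤a] = 9·(12/5)/12 = 9/5 kN·m
Superposition: M = Σ M_i = 7938/125 kN·m ≈ 63.504000 kN·m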